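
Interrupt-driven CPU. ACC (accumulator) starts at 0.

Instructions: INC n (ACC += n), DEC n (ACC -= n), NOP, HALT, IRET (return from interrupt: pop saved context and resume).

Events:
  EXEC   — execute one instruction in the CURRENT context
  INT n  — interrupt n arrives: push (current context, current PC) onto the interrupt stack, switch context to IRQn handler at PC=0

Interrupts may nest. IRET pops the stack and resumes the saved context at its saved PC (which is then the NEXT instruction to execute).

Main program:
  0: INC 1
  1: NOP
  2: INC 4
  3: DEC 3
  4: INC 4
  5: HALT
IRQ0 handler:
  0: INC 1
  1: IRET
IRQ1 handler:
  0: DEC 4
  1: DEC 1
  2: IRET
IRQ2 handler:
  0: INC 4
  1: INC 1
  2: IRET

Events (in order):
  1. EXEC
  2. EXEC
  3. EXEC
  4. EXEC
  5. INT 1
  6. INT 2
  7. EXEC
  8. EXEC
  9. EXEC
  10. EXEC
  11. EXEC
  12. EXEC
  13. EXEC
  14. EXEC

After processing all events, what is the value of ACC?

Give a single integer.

Answer: 6

Derivation:
Event 1 (EXEC): [MAIN] PC=0: INC 1 -> ACC=1
Event 2 (EXEC): [MAIN] PC=1: NOP
Event 3 (EXEC): [MAIN] PC=2: INC 4 -> ACC=5
Event 4 (EXEC): [MAIN] PC=3: DEC 3 -> ACC=2
Event 5 (INT 1): INT 1 arrives: push (MAIN, PC=4), enter IRQ1 at PC=0 (depth now 1)
Event 6 (INT 2): INT 2 arrives: push (IRQ1, PC=0), enter IRQ2 at PC=0 (depth now 2)
Event 7 (EXEC): [IRQ2] PC=0: INC 4 -> ACC=6
Event 8 (EXEC): [IRQ2] PC=1: INC 1 -> ACC=7
Event 9 (EXEC): [IRQ2] PC=2: IRET -> resume IRQ1 at PC=0 (depth now 1)
Event 10 (EXEC): [IRQ1] PC=0: DEC 4 -> ACC=3
Event 11 (EXEC): [IRQ1] PC=1: DEC 1 -> ACC=2
Event 12 (EXEC): [IRQ1] PC=2: IRET -> resume MAIN at PC=4 (depth now 0)
Event 13 (EXEC): [MAIN] PC=4: INC 4 -> ACC=6
Event 14 (EXEC): [MAIN] PC=5: HALT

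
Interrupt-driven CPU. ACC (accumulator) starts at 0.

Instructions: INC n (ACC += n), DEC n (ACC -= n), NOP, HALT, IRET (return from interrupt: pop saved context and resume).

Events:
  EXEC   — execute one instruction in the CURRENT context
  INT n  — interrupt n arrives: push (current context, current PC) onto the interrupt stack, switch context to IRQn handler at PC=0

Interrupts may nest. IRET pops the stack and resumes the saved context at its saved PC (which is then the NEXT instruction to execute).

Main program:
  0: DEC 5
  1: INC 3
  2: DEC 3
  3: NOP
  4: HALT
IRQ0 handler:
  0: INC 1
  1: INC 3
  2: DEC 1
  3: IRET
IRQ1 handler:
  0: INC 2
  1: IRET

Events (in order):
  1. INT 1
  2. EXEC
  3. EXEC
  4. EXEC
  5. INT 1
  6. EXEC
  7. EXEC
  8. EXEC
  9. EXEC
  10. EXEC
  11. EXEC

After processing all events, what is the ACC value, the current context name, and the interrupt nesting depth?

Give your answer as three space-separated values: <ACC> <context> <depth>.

Answer: -1 MAIN 0

Derivation:
Event 1 (INT 1): INT 1 arrives: push (MAIN, PC=0), enter IRQ1 at PC=0 (depth now 1)
Event 2 (EXEC): [IRQ1] PC=0: INC 2 -> ACC=2
Event 3 (EXEC): [IRQ1] PC=1: IRET -> resume MAIN at PC=0 (depth now 0)
Event 4 (EXEC): [MAIN] PC=0: DEC 5 -> ACC=-3
Event 5 (INT 1): INT 1 arrives: push (MAIN, PC=1), enter IRQ1 at PC=0 (depth now 1)
Event 6 (EXEC): [IRQ1] PC=0: INC 2 -> ACC=-1
Event 7 (EXEC): [IRQ1] PC=1: IRET -> resume MAIN at PC=1 (depth now 0)
Event 8 (EXEC): [MAIN] PC=1: INC 3 -> ACC=2
Event 9 (EXEC): [MAIN] PC=2: DEC 3 -> ACC=-1
Event 10 (EXEC): [MAIN] PC=3: NOP
Event 11 (EXEC): [MAIN] PC=4: HALT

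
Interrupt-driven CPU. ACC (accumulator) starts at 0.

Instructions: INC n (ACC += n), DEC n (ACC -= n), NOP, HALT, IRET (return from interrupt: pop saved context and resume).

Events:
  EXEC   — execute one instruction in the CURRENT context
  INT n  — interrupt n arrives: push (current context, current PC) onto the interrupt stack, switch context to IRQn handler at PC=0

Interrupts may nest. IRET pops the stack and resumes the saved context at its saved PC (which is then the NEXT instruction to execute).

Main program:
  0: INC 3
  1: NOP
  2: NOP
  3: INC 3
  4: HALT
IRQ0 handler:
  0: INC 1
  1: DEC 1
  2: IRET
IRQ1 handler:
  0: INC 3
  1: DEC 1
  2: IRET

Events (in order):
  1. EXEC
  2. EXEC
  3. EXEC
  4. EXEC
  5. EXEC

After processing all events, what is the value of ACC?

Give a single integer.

Answer: 6

Derivation:
Event 1 (EXEC): [MAIN] PC=0: INC 3 -> ACC=3
Event 2 (EXEC): [MAIN] PC=1: NOP
Event 3 (EXEC): [MAIN] PC=2: NOP
Event 4 (EXEC): [MAIN] PC=3: INC 3 -> ACC=6
Event 5 (EXEC): [MAIN] PC=4: HALT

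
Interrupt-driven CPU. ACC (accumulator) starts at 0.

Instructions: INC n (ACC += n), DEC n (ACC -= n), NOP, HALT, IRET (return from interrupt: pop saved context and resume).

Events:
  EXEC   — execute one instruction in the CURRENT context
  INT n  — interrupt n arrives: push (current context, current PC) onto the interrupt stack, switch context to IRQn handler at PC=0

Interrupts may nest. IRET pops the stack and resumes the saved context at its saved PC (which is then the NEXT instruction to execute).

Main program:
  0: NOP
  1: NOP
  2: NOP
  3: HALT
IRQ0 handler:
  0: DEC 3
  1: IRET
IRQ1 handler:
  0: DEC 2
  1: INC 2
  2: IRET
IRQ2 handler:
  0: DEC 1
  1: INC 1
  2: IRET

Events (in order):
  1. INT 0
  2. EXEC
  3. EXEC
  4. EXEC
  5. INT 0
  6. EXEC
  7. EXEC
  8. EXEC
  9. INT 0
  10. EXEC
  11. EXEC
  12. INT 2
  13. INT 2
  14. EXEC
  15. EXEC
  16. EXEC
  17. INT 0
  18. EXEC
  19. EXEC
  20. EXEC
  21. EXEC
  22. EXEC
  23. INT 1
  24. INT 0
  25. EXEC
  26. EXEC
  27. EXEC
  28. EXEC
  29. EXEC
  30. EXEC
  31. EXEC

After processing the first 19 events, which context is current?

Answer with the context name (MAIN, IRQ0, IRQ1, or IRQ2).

Event 1 (INT 0): INT 0 arrives: push (MAIN, PC=0), enter IRQ0 at PC=0 (depth now 1)
Event 2 (EXEC): [IRQ0] PC=0: DEC 3 -> ACC=-3
Event 3 (EXEC): [IRQ0] PC=1: IRET -> resume MAIN at PC=0 (depth now 0)
Event 4 (EXEC): [MAIN] PC=0: NOP
Event 5 (INT 0): INT 0 arrives: push (MAIN, PC=1), enter IRQ0 at PC=0 (depth now 1)
Event 6 (EXEC): [IRQ0] PC=0: DEC 3 -> ACC=-6
Event 7 (EXEC): [IRQ0] PC=1: IRET -> resume MAIN at PC=1 (depth now 0)
Event 8 (EXEC): [MAIN] PC=1: NOP
Event 9 (INT 0): INT 0 arrives: push (MAIN, PC=2), enter IRQ0 at PC=0 (depth now 1)
Event 10 (EXEC): [IRQ0] PC=0: DEC 3 -> ACC=-9
Event 11 (EXEC): [IRQ0] PC=1: IRET -> resume MAIN at PC=2 (depth now 0)
Event 12 (INT 2): INT 2 arrives: push (MAIN, PC=2), enter IRQ2 at PC=0 (depth now 1)
Event 13 (INT 2): INT 2 arrives: push (IRQ2, PC=0), enter IRQ2 at PC=0 (depth now 2)
Event 14 (EXEC): [IRQ2] PC=0: DEC 1 -> ACC=-10
Event 15 (EXEC): [IRQ2] PC=1: INC 1 -> ACC=-9
Event 16 (EXEC): [IRQ2] PC=2: IRET -> resume IRQ2 at PC=0 (depth now 1)
Event 17 (INT 0): INT 0 arrives: push (IRQ2, PC=0), enter IRQ0 at PC=0 (depth now 2)
Event 18 (EXEC): [IRQ0] PC=0: DEC 3 -> ACC=-12
Event 19 (EXEC): [IRQ0] PC=1: IRET -> resume IRQ2 at PC=0 (depth now 1)

Answer: IRQ2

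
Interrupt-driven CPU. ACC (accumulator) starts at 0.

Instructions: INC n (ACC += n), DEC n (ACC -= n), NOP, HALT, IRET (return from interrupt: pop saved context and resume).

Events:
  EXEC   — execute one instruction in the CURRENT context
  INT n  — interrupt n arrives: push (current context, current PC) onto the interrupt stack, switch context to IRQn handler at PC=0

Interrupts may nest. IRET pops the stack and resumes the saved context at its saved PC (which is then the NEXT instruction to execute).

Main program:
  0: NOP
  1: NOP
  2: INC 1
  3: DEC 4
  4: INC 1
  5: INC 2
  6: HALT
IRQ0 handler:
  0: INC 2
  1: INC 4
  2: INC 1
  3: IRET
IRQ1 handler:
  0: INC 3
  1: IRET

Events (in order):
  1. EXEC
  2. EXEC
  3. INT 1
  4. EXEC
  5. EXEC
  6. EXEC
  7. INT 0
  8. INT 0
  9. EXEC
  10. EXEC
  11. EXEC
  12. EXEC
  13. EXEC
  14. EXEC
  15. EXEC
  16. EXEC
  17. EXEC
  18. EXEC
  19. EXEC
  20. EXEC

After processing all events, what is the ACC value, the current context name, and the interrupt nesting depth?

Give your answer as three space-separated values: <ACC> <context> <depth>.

Answer: 17 MAIN 0

Derivation:
Event 1 (EXEC): [MAIN] PC=0: NOP
Event 2 (EXEC): [MAIN] PC=1: NOP
Event 3 (INT 1): INT 1 arrives: push (MAIN, PC=2), enter IRQ1 at PC=0 (depth now 1)
Event 4 (EXEC): [IRQ1] PC=0: INC 3 -> ACC=3
Event 5 (EXEC): [IRQ1] PC=1: IRET -> resume MAIN at PC=2 (depth now 0)
Event 6 (EXEC): [MAIN] PC=2: INC 1 -> ACC=4
Event 7 (INT 0): INT 0 arrives: push (MAIN, PC=3), enter IRQ0 at PC=0 (depth now 1)
Event 8 (INT 0): INT 0 arrives: push (IRQ0, PC=0), enter IRQ0 at PC=0 (depth now 2)
Event 9 (EXEC): [IRQ0] PC=0: INC 2 -> ACC=6
Event 10 (EXEC): [IRQ0] PC=1: INC 4 -> ACC=10
Event 11 (EXEC): [IRQ0] PC=2: INC 1 -> ACC=11
Event 12 (EXEC): [IRQ0] PC=3: IRET -> resume IRQ0 at PC=0 (depth now 1)
Event 13 (EXEC): [IRQ0] PC=0: INC 2 -> ACC=13
Event 14 (EXEC): [IRQ0] PC=1: INC 4 -> ACC=17
Event 15 (EXEC): [IRQ0] PC=2: INC 1 -> ACC=18
Event 16 (EXEC): [IRQ0] PC=3: IRET -> resume MAIN at PC=3 (depth now 0)
Event 17 (EXEC): [MAIN] PC=3: DEC 4 -> ACC=14
Event 18 (EXEC): [MAIN] PC=4: INC 1 -> ACC=15
Event 19 (EXEC): [MAIN] PC=5: INC 2 -> ACC=17
Event 20 (EXEC): [MAIN] PC=6: HALT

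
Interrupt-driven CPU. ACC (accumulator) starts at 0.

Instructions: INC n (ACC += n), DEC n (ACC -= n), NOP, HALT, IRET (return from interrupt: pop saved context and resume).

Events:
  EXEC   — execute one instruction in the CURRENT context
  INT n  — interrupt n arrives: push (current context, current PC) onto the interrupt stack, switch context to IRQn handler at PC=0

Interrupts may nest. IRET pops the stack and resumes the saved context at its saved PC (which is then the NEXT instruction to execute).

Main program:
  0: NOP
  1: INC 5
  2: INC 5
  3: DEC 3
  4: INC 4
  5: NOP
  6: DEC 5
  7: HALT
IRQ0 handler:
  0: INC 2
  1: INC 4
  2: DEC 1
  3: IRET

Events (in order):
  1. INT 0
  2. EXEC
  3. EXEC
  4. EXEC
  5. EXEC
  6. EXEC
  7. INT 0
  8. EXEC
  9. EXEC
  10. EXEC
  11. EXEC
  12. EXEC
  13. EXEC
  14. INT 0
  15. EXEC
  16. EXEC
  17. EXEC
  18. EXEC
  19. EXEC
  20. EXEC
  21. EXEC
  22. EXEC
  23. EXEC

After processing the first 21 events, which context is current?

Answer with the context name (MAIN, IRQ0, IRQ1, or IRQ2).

Answer: MAIN

Derivation:
Event 1 (INT 0): INT 0 arrives: push (MAIN, PC=0), enter IRQ0 at PC=0 (depth now 1)
Event 2 (EXEC): [IRQ0] PC=0: INC 2 -> ACC=2
Event 3 (EXEC): [IRQ0] PC=1: INC 4 -> ACC=6
Event 4 (EXEC): [IRQ0] PC=2: DEC 1 -> ACC=5
Event 5 (EXEC): [IRQ0] PC=3: IRET -> resume MAIN at PC=0 (depth now 0)
Event 6 (EXEC): [MAIN] PC=0: NOP
Event 7 (INT 0): INT 0 arrives: push (MAIN, PC=1), enter IRQ0 at PC=0 (depth now 1)
Event 8 (EXEC): [IRQ0] PC=0: INC 2 -> ACC=7
Event 9 (EXEC): [IRQ0] PC=1: INC 4 -> ACC=11
Event 10 (EXEC): [IRQ0] PC=2: DEC 1 -> ACC=10
Event 11 (EXEC): [IRQ0] PC=3: IRET -> resume MAIN at PC=1 (depth now 0)
Event 12 (EXEC): [MAIN] PC=1: INC 5 -> ACC=15
Event 13 (EXEC): [MAIN] PC=2: INC 5 -> ACC=20
Event 14 (INT 0): INT 0 arrives: push (MAIN, PC=3), enter IRQ0 at PC=0 (depth now 1)
Event 15 (EXEC): [IRQ0] PC=0: INC 2 -> ACC=22
Event 16 (EXEC): [IRQ0] PC=1: INC 4 -> ACC=26
Event 17 (EXEC): [IRQ0] PC=2: DEC 1 -> ACC=25
Event 18 (EXEC): [IRQ0] PC=3: IRET -> resume MAIN at PC=3 (depth now 0)
Event 19 (EXEC): [MAIN] PC=3: DEC 3 -> ACC=22
Event 20 (EXEC): [MAIN] PC=4: INC 4 -> ACC=26
Event 21 (EXEC): [MAIN] PC=5: NOP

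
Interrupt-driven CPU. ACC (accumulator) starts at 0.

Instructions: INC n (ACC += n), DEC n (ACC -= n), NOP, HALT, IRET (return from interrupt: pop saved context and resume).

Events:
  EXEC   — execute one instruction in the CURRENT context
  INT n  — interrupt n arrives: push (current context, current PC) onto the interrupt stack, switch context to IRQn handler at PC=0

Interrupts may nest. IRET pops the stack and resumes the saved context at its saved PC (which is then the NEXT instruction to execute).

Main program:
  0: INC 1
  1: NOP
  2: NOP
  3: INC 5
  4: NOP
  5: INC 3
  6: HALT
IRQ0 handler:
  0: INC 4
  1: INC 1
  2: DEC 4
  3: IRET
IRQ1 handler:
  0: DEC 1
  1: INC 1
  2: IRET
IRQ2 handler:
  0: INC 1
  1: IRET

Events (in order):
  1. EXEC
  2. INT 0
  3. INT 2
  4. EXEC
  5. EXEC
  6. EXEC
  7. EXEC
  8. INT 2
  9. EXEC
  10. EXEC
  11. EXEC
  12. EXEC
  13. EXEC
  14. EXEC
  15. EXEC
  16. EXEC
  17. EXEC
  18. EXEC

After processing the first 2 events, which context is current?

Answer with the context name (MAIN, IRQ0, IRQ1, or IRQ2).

Event 1 (EXEC): [MAIN] PC=0: INC 1 -> ACC=1
Event 2 (INT 0): INT 0 arrives: push (MAIN, PC=1), enter IRQ0 at PC=0 (depth now 1)

Answer: IRQ0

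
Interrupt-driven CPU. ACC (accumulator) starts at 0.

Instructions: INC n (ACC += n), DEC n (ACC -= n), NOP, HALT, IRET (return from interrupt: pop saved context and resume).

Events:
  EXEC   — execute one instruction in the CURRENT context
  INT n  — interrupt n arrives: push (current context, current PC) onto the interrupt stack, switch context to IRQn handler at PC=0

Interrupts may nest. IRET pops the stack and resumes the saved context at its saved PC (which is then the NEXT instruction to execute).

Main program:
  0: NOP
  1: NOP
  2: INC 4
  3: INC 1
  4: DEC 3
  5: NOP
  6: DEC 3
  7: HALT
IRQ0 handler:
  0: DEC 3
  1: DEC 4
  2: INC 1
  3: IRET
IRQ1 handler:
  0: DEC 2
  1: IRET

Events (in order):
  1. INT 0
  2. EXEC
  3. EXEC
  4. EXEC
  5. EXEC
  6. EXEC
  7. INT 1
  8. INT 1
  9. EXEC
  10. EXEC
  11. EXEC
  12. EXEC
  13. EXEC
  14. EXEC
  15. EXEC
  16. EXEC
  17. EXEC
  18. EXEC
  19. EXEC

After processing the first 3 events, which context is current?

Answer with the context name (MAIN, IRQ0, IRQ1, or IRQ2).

Answer: IRQ0

Derivation:
Event 1 (INT 0): INT 0 arrives: push (MAIN, PC=0), enter IRQ0 at PC=0 (depth now 1)
Event 2 (EXEC): [IRQ0] PC=0: DEC 3 -> ACC=-3
Event 3 (EXEC): [IRQ0] PC=1: DEC 4 -> ACC=-7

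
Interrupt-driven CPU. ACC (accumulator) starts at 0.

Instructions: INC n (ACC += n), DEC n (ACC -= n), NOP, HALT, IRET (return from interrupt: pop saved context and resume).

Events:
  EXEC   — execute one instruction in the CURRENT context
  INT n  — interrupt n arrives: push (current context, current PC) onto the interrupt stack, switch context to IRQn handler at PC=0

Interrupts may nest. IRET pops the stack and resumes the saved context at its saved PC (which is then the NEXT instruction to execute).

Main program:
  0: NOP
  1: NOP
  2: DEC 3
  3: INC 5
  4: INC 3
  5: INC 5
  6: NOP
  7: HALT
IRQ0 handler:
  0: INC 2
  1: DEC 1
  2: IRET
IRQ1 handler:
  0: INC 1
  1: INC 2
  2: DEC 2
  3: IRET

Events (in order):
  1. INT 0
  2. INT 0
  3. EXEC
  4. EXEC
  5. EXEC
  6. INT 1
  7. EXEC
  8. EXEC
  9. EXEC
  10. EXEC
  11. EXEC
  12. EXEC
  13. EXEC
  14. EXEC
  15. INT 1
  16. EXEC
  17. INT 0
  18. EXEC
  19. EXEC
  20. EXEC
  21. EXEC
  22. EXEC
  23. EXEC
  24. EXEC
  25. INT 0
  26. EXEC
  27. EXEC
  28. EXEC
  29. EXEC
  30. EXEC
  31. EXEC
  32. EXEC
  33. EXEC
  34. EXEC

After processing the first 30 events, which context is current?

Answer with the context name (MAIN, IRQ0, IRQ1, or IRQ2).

Event 1 (INT 0): INT 0 arrives: push (MAIN, PC=0), enter IRQ0 at PC=0 (depth now 1)
Event 2 (INT 0): INT 0 arrives: push (IRQ0, PC=0), enter IRQ0 at PC=0 (depth now 2)
Event 3 (EXEC): [IRQ0] PC=0: INC 2 -> ACC=2
Event 4 (EXEC): [IRQ0] PC=1: DEC 1 -> ACC=1
Event 5 (EXEC): [IRQ0] PC=2: IRET -> resume IRQ0 at PC=0 (depth now 1)
Event 6 (INT 1): INT 1 arrives: push (IRQ0, PC=0), enter IRQ1 at PC=0 (depth now 2)
Event 7 (EXEC): [IRQ1] PC=0: INC 1 -> ACC=2
Event 8 (EXEC): [IRQ1] PC=1: INC 2 -> ACC=4
Event 9 (EXEC): [IRQ1] PC=2: DEC 2 -> ACC=2
Event 10 (EXEC): [IRQ1] PC=3: IRET -> resume IRQ0 at PC=0 (depth now 1)
Event 11 (EXEC): [IRQ0] PC=0: INC 2 -> ACC=4
Event 12 (EXEC): [IRQ0] PC=1: DEC 1 -> ACC=3
Event 13 (EXEC): [IRQ0] PC=2: IRET -> resume MAIN at PC=0 (depth now 0)
Event 14 (EXEC): [MAIN] PC=0: NOP
Event 15 (INT 1): INT 1 arrives: push (MAIN, PC=1), enter IRQ1 at PC=0 (depth now 1)
Event 16 (EXEC): [IRQ1] PC=0: INC 1 -> ACC=4
Event 17 (INT 0): INT 0 arrives: push (IRQ1, PC=1), enter IRQ0 at PC=0 (depth now 2)
Event 18 (EXEC): [IRQ0] PC=0: INC 2 -> ACC=6
Event 19 (EXEC): [IRQ0] PC=1: DEC 1 -> ACC=5
Event 20 (EXEC): [IRQ0] PC=2: IRET -> resume IRQ1 at PC=1 (depth now 1)
Event 21 (EXEC): [IRQ1] PC=1: INC 2 -> ACC=7
Event 22 (EXEC): [IRQ1] PC=2: DEC 2 -> ACC=5
Event 23 (EXEC): [IRQ1] PC=3: IRET -> resume MAIN at PC=1 (depth now 0)
Event 24 (EXEC): [MAIN] PC=1: NOP
Event 25 (INT 0): INT 0 arrives: push (MAIN, PC=2), enter IRQ0 at PC=0 (depth now 1)
Event 26 (EXEC): [IRQ0] PC=0: INC 2 -> ACC=7
Event 27 (EXEC): [IRQ0] PC=1: DEC 1 -> ACC=6
Event 28 (EXEC): [IRQ0] PC=2: IRET -> resume MAIN at PC=2 (depth now 0)
Event 29 (EXEC): [MAIN] PC=2: DEC 3 -> ACC=3
Event 30 (EXEC): [MAIN] PC=3: INC 5 -> ACC=8

Answer: MAIN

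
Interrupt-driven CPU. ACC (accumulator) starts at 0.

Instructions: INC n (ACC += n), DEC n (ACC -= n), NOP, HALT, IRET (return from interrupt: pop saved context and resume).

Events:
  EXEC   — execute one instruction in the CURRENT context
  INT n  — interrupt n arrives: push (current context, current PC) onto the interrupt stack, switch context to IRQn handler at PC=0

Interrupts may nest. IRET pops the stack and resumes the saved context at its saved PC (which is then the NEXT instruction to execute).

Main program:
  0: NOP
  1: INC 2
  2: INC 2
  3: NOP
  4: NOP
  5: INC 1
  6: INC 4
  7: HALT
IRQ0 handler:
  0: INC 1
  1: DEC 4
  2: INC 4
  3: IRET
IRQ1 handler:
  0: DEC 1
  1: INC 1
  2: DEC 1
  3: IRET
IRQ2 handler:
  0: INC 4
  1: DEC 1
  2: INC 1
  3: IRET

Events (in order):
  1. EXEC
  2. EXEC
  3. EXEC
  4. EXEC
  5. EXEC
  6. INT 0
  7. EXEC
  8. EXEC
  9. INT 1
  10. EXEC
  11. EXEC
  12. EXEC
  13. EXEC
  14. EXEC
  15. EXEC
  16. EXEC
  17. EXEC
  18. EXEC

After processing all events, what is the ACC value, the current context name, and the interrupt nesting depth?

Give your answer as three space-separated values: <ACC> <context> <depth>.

Event 1 (EXEC): [MAIN] PC=0: NOP
Event 2 (EXEC): [MAIN] PC=1: INC 2 -> ACC=2
Event 3 (EXEC): [MAIN] PC=2: INC 2 -> ACC=4
Event 4 (EXEC): [MAIN] PC=3: NOP
Event 5 (EXEC): [MAIN] PC=4: NOP
Event 6 (INT 0): INT 0 arrives: push (MAIN, PC=5), enter IRQ0 at PC=0 (depth now 1)
Event 7 (EXEC): [IRQ0] PC=0: INC 1 -> ACC=5
Event 8 (EXEC): [IRQ0] PC=1: DEC 4 -> ACC=1
Event 9 (INT 1): INT 1 arrives: push (IRQ0, PC=2), enter IRQ1 at PC=0 (depth now 2)
Event 10 (EXEC): [IRQ1] PC=0: DEC 1 -> ACC=0
Event 11 (EXEC): [IRQ1] PC=1: INC 1 -> ACC=1
Event 12 (EXEC): [IRQ1] PC=2: DEC 1 -> ACC=0
Event 13 (EXEC): [IRQ1] PC=3: IRET -> resume IRQ0 at PC=2 (depth now 1)
Event 14 (EXEC): [IRQ0] PC=2: INC 4 -> ACC=4
Event 15 (EXEC): [IRQ0] PC=3: IRET -> resume MAIN at PC=5 (depth now 0)
Event 16 (EXEC): [MAIN] PC=5: INC 1 -> ACC=5
Event 17 (EXEC): [MAIN] PC=6: INC 4 -> ACC=9
Event 18 (EXEC): [MAIN] PC=7: HALT

Answer: 9 MAIN 0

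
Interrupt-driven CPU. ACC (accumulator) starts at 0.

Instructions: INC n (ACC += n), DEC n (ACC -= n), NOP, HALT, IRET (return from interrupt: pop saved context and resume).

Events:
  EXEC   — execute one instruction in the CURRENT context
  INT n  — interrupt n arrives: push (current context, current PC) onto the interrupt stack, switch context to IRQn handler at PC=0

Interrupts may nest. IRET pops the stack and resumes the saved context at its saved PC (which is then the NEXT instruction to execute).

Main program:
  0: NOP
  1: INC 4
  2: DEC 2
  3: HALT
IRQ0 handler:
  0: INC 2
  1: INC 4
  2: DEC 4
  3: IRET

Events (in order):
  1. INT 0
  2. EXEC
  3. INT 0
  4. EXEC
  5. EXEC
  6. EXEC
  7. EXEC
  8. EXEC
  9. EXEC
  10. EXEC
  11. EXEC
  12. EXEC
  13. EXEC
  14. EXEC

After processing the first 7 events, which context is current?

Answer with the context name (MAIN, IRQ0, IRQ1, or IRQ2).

Event 1 (INT 0): INT 0 arrives: push (MAIN, PC=0), enter IRQ0 at PC=0 (depth now 1)
Event 2 (EXEC): [IRQ0] PC=0: INC 2 -> ACC=2
Event 3 (INT 0): INT 0 arrives: push (IRQ0, PC=1), enter IRQ0 at PC=0 (depth now 2)
Event 4 (EXEC): [IRQ0] PC=0: INC 2 -> ACC=4
Event 5 (EXEC): [IRQ0] PC=1: INC 4 -> ACC=8
Event 6 (EXEC): [IRQ0] PC=2: DEC 4 -> ACC=4
Event 7 (EXEC): [IRQ0] PC=3: IRET -> resume IRQ0 at PC=1 (depth now 1)

Answer: IRQ0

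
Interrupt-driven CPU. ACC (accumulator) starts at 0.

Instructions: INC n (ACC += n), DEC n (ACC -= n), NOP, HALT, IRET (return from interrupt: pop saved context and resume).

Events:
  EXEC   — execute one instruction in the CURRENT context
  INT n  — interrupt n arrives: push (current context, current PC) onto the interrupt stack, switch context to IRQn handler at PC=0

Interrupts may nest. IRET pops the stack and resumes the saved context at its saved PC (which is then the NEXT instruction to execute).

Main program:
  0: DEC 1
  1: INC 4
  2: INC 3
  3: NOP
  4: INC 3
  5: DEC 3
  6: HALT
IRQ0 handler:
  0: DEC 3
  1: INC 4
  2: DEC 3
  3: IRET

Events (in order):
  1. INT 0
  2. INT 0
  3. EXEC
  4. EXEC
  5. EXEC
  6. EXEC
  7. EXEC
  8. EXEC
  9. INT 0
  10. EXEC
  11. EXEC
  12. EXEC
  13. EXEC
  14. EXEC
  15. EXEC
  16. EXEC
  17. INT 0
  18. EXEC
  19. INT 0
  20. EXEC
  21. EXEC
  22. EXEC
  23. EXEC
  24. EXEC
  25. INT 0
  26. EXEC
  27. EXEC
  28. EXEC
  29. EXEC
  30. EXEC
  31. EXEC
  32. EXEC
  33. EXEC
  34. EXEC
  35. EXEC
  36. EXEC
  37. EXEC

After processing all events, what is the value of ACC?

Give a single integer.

Answer: -6

Derivation:
Event 1 (INT 0): INT 0 arrives: push (MAIN, PC=0), enter IRQ0 at PC=0 (depth now 1)
Event 2 (INT 0): INT 0 arrives: push (IRQ0, PC=0), enter IRQ0 at PC=0 (depth now 2)
Event 3 (EXEC): [IRQ0] PC=0: DEC 3 -> ACC=-3
Event 4 (EXEC): [IRQ0] PC=1: INC 4 -> ACC=1
Event 5 (EXEC): [IRQ0] PC=2: DEC 3 -> ACC=-2
Event 6 (EXEC): [IRQ0] PC=3: IRET -> resume IRQ0 at PC=0 (depth now 1)
Event 7 (EXEC): [IRQ0] PC=0: DEC 3 -> ACC=-5
Event 8 (EXEC): [IRQ0] PC=1: INC 4 -> ACC=-1
Event 9 (INT 0): INT 0 arrives: push (IRQ0, PC=2), enter IRQ0 at PC=0 (depth now 2)
Event 10 (EXEC): [IRQ0] PC=0: DEC 3 -> ACC=-4
Event 11 (EXEC): [IRQ0] PC=1: INC 4 -> ACC=0
Event 12 (EXEC): [IRQ0] PC=2: DEC 3 -> ACC=-3
Event 13 (EXEC): [IRQ0] PC=3: IRET -> resume IRQ0 at PC=2 (depth now 1)
Event 14 (EXEC): [IRQ0] PC=2: DEC 3 -> ACC=-6
Event 15 (EXEC): [IRQ0] PC=3: IRET -> resume MAIN at PC=0 (depth now 0)
Event 16 (EXEC): [MAIN] PC=0: DEC 1 -> ACC=-7
Event 17 (INT 0): INT 0 arrives: push (MAIN, PC=1), enter IRQ0 at PC=0 (depth now 1)
Event 18 (EXEC): [IRQ0] PC=0: DEC 3 -> ACC=-10
Event 19 (INT 0): INT 0 arrives: push (IRQ0, PC=1), enter IRQ0 at PC=0 (depth now 2)
Event 20 (EXEC): [IRQ0] PC=0: DEC 3 -> ACC=-13
Event 21 (EXEC): [IRQ0] PC=1: INC 4 -> ACC=-9
Event 22 (EXEC): [IRQ0] PC=2: DEC 3 -> ACC=-12
Event 23 (EXEC): [IRQ0] PC=3: IRET -> resume IRQ0 at PC=1 (depth now 1)
Event 24 (EXEC): [IRQ0] PC=1: INC 4 -> ACC=-8
Event 25 (INT 0): INT 0 arrives: push (IRQ0, PC=2), enter IRQ0 at PC=0 (depth now 2)
Event 26 (EXEC): [IRQ0] PC=0: DEC 3 -> ACC=-11
Event 27 (EXEC): [IRQ0] PC=1: INC 4 -> ACC=-7
Event 28 (EXEC): [IRQ0] PC=2: DEC 3 -> ACC=-10
Event 29 (EXEC): [IRQ0] PC=3: IRET -> resume IRQ0 at PC=2 (depth now 1)
Event 30 (EXEC): [IRQ0] PC=2: DEC 3 -> ACC=-13
Event 31 (EXEC): [IRQ0] PC=3: IRET -> resume MAIN at PC=1 (depth now 0)
Event 32 (EXEC): [MAIN] PC=1: INC 4 -> ACC=-9
Event 33 (EXEC): [MAIN] PC=2: INC 3 -> ACC=-6
Event 34 (EXEC): [MAIN] PC=3: NOP
Event 35 (EXEC): [MAIN] PC=4: INC 3 -> ACC=-3
Event 36 (EXEC): [MAIN] PC=5: DEC 3 -> ACC=-6
Event 37 (EXEC): [MAIN] PC=6: HALT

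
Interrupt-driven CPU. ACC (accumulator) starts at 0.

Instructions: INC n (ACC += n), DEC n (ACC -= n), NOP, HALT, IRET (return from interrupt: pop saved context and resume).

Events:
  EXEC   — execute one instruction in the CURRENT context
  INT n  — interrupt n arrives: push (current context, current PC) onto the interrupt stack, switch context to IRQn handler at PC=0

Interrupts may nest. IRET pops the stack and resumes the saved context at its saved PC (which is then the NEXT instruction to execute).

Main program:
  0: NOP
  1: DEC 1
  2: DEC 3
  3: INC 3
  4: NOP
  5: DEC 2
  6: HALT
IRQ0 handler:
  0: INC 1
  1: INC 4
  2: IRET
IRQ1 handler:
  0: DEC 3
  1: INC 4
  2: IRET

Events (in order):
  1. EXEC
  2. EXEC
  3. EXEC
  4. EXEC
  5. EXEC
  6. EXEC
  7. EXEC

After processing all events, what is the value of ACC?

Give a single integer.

Event 1 (EXEC): [MAIN] PC=0: NOP
Event 2 (EXEC): [MAIN] PC=1: DEC 1 -> ACC=-1
Event 3 (EXEC): [MAIN] PC=2: DEC 3 -> ACC=-4
Event 4 (EXEC): [MAIN] PC=3: INC 3 -> ACC=-1
Event 5 (EXEC): [MAIN] PC=4: NOP
Event 6 (EXEC): [MAIN] PC=5: DEC 2 -> ACC=-3
Event 7 (EXEC): [MAIN] PC=6: HALT

Answer: -3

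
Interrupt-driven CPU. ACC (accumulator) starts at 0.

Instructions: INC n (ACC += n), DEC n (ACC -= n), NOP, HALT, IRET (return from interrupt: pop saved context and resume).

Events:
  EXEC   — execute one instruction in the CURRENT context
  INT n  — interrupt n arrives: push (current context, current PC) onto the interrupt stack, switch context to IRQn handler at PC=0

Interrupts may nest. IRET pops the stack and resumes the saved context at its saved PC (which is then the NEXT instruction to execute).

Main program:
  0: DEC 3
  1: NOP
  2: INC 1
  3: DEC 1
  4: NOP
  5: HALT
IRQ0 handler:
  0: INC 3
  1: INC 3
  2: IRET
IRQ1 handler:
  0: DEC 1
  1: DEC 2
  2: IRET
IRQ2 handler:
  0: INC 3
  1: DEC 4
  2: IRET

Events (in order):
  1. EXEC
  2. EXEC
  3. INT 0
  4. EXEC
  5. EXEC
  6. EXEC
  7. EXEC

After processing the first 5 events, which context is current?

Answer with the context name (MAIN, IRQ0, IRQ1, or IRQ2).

Answer: IRQ0

Derivation:
Event 1 (EXEC): [MAIN] PC=0: DEC 3 -> ACC=-3
Event 2 (EXEC): [MAIN] PC=1: NOP
Event 3 (INT 0): INT 0 arrives: push (MAIN, PC=2), enter IRQ0 at PC=0 (depth now 1)
Event 4 (EXEC): [IRQ0] PC=0: INC 3 -> ACC=0
Event 5 (EXEC): [IRQ0] PC=1: INC 3 -> ACC=3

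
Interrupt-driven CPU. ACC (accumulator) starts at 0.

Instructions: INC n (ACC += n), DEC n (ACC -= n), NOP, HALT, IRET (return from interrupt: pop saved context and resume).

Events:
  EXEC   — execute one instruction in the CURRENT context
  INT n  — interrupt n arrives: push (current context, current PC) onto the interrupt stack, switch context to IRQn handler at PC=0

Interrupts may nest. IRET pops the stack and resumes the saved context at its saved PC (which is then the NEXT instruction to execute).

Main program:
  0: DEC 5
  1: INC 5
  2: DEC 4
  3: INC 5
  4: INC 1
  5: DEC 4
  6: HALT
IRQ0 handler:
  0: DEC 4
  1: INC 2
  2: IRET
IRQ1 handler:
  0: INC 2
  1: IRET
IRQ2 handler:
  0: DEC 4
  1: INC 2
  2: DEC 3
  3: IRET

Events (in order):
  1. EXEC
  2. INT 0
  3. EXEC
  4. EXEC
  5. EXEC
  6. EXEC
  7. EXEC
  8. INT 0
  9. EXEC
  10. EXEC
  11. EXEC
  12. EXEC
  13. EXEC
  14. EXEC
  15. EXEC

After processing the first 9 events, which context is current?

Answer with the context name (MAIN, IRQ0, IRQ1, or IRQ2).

Answer: IRQ0

Derivation:
Event 1 (EXEC): [MAIN] PC=0: DEC 5 -> ACC=-5
Event 2 (INT 0): INT 0 arrives: push (MAIN, PC=1), enter IRQ0 at PC=0 (depth now 1)
Event 3 (EXEC): [IRQ0] PC=0: DEC 4 -> ACC=-9
Event 4 (EXEC): [IRQ0] PC=1: INC 2 -> ACC=-7
Event 5 (EXEC): [IRQ0] PC=2: IRET -> resume MAIN at PC=1 (depth now 0)
Event 6 (EXEC): [MAIN] PC=1: INC 5 -> ACC=-2
Event 7 (EXEC): [MAIN] PC=2: DEC 4 -> ACC=-6
Event 8 (INT 0): INT 0 arrives: push (MAIN, PC=3), enter IRQ0 at PC=0 (depth now 1)
Event 9 (EXEC): [IRQ0] PC=0: DEC 4 -> ACC=-10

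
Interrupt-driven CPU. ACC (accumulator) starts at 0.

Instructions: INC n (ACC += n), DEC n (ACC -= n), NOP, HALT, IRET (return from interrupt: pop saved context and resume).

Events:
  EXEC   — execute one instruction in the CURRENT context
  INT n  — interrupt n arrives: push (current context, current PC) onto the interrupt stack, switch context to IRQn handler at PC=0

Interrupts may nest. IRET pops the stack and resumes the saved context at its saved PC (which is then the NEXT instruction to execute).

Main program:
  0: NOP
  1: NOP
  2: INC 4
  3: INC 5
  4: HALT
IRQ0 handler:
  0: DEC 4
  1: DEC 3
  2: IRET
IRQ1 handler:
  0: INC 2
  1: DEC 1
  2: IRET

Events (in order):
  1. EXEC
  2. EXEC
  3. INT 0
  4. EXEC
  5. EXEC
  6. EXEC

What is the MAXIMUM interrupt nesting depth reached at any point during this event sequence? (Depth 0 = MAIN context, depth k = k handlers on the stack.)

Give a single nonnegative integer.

Answer: 1

Derivation:
Event 1 (EXEC): [MAIN] PC=0: NOP [depth=0]
Event 2 (EXEC): [MAIN] PC=1: NOP [depth=0]
Event 3 (INT 0): INT 0 arrives: push (MAIN, PC=2), enter IRQ0 at PC=0 (depth now 1) [depth=1]
Event 4 (EXEC): [IRQ0] PC=0: DEC 4 -> ACC=-4 [depth=1]
Event 5 (EXEC): [IRQ0] PC=1: DEC 3 -> ACC=-7 [depth=1]
Event 6 (EXEC): [IRQ0] PC=2: IRET -> resume MAIN at PC=2 (depth now 0) [depth=0]
Max depth observed: 1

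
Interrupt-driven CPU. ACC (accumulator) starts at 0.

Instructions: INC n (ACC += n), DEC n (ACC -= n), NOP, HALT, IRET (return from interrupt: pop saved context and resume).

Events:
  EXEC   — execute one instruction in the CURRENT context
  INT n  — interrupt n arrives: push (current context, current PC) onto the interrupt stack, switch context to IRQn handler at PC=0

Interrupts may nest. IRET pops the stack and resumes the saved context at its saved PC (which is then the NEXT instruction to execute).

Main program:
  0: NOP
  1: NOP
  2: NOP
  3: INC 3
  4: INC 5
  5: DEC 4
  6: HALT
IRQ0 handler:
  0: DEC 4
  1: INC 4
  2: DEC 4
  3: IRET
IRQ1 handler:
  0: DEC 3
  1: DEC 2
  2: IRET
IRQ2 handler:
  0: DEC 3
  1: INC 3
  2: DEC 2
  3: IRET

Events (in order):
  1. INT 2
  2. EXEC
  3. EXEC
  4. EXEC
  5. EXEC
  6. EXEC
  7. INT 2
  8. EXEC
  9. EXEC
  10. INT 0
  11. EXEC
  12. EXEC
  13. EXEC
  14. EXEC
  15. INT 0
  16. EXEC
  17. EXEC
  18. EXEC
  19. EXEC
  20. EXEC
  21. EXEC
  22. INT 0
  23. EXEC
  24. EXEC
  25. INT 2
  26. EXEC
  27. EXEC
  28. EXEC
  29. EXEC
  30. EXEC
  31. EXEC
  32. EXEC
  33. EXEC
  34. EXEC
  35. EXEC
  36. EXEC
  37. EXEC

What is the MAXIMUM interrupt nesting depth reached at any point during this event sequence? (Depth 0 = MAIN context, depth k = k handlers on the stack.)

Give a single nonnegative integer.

Event 1 (INT 2): INT 2 arrives: push (MAIN, PC=0), enter IRQ2 at PC=0 (depth now 1) [depth=1]
Event 2 (EXEC): [IRQ2] PC=0: DEC 3 -> ACC=-3 [depth=1]
Event 3 (EXEC): [IRQ2] PC=1: INC 3 -> ACC=0 [depth=1]
Event 4 (EXEC): [IRQ2] PC=2: DEC 2 -> ACC=-2 [depth=1]
Event 5 (EXEC): [IRQ2] PC=3: IRET -> resume MAIN at PC=0 (depth now 0) [depth=0]
Event 6 (EXEC): [MAIN] PC=0: NOP [depth=0]
Event 7 (INT 2): INT 2 arrives: push (MAIN, PC=1), enter IRQ2 at PC=0 (depth now 1) [depth=1]
Event 8 (EXEC): [IRQ2] PC=0: DEC 3 -> ACC=-5 [depth=1]
Event 9 (EXEC): [IRQ2] PC=1: INC 3 -> ACC=-2 [depth=1]
Event 10 (INT 0): INT 0 arrives: push (IRQ2, PC=2), enter IRQ0 at PC=0 (depth now 2) [depth=2]
Event 11 (EXEC): [IRQ0] PC=0: DEC 4 -> ACC=-6 [depth=2]
Event 12 (EXEC): [IRQ0] PC=1: INC 4 -> ACC=-2 [depth=2]
Event 13 (EXEC): [IRQ0] PC=2: DEC 4 -> ACC=-6 [depth=2]
Event 14 (EXEC): [IRQ0] PC=3: IRET -> resume IRQ2 at PC=2 (depth now 1) [depth=1]
Event 15 (INT 0): INT 0 arrives: push (IRQ2, PC=2), enter IRQ0 at PC=0 (depth now 2) [depth=2]
Event 16 (EXEC): [IRQ0] PC=0: DEC 4 -> ACC=-10 [depth=2]
Event 17 (EXEC): [IRQ0] PC=1: INC 4 -> ACC=-6 [depth=2]
Event 18 (EXEC): [IRQ0] PC=2: DEC 4 -> ACC=-10 [depth=2]
Event 19 (EXEC): [IRQ0] PC=3: IRET -> resume IRQ2 at PC=2 (depth now 1) [depth=1]
Event 20 (EXEC): [IRQ2] PC=2: DEC 2 -> ACC=-12 [depth=1]
Event 21 (EXEC): [IRQ2] PC=3: IRET -> resume MAIN at PC=1 (depth now 0) [depth=0]
Event 22 (INT 0): INT 0 arrives: push (MAIN, PC=1), enter IRQ0 at PC=0 (depth now 1) [depth=1]
Event 23 (EXEC): [IRQ0] PC=0: DEC 4 -> ACC=-16 [depth=1]
Event 24 (EXEC): [IRQ0] PC=1: INC 4 -> ACC=-12 [depth=1]
Event 25 (INT 2): INT 2 arrives: push (IRQ0, PC=2), enter IRQ2 at PC=0 (depth now 2) [depth=2]
Event 26 (EXEC): [IRQ2] PC=0: DEC 3 -> ACC=-15 [depth=2]
Event 27 (EXEC): [IRQ2] PC=1: INC 3 -> ACC=-12 [depth=2]
Event 28 (EXEC): [IRQ2] PC=2: DEC 2 -> ACC=-14 [depth=2]
Event 29 (EXEC): [IRQ2] PC=3: IRET -> resume IRQ0 at PC=2 (depth now 1) [depth=1]
Event 30 (EXEC): [IRQ0] PC=2: DEC 4 -> ACC=-18 [depth=1]
Event 31 (EXEC): [IRQ0] PC=3: IRET -> resume MAIN at PC=1 (depth now 0) [depth=0]
Event 32 (EXEC): [MAIN] PC=1: NOP [depth=0]
Event 33 (EXEC): [MAIN] PC=2: NOP [depth=0]
Event 34 (EXEC): [MAIN] PC=3: INC 3 -> ACC=-15 [depth=0]
Event 35 (EXEC): [MAIN] PC=4: INC 5 -> ACC=-10 [depth=0]
Event 36 (EXEC): [MAIN] PC=5: DEC 4 -> ACC=-14 [depth=0]
Event 37 (EXEC): [MAIN] PC=6: HALT [depth=0]
Max depth observed: 2

Answer: 2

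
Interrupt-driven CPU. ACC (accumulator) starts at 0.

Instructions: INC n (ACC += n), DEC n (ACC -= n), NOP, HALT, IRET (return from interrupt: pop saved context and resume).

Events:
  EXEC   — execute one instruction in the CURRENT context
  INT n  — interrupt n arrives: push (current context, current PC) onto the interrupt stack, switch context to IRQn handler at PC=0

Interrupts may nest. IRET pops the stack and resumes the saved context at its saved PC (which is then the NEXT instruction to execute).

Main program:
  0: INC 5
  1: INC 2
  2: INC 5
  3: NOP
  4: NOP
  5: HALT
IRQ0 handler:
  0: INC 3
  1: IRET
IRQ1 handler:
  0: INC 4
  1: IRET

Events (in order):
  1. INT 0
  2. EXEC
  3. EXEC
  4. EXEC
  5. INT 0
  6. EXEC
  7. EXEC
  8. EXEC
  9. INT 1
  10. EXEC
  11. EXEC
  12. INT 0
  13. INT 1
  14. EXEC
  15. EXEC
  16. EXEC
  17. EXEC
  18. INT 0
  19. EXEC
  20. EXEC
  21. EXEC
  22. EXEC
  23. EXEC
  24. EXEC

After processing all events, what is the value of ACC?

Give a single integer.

Answer: 32

Derivation:
Event 1 (INT 0): INT 0 arrives: push (MAIN, PC=0), enter IRQ0 at PC=0 (depth now 1)
Event 2 (EXEC): [IRQ0] PC=0: INC 3 -> ACC=3
Event 3 (EXEC): [IRQ0] PC=1: IRET -> resume MAIN at PC=0 (depth now 0)
Event 4 (EXEC): [MAIN] PC=0: INC 5 -> ACC=8
Event 5 (INT 0): INT 0 arrives: push (MAIN, PC=1), enter IRQ0 at PC=0 (depth now 1)
Event 6 (EXEC): [IRQ0] PC=0: INC 3 -> ACC=11
Event 7 (EXEC): [IRQ0] PC=1: IRET -> resume MAIN at PC=1 (depth now 0)
Event 8 (EXEC): [MAIN] PC=1: INC 2 -> ACC=13
Event 9 (INT 1): INT 1 arrives: push (MAIN, PC=2), enter IRQ1 at PC=0 (depth now 1)
Event 10 (EXEC): [IRQ1] PC=0: INC 4 -> ACC=17
Event 11 (EXEC): [IRQ1] PC=1: IRET -> resume MAIN at PC=2 (depth now 0)
Event 12 (INT 0): INT 0 arrives: push (MAIN, PC=2), enter IRQ0 at PC=0 (depth now 1)
Event 13 (INT 1): INT 1 arrives: push (IRQ0, PC=0), enter IRQ1 at PC=0 (depth now 2)
Event 14 (EXEC): [IRQ1] PC=0: INC 4 -> ACC=21
Event 15 (EXEC): [IRQ1] PC=1: IRET -> resume IRQ0 at PC=0 (depth now 1)
Event 16 (EXEC): [IRQ0] PC=0: INC 3 -> ACC=24
Event 17 (EXEC): [IRQ0] PC=1: IRET -> resume MAIN at PC=2 (depth now 0)
Event 18 (INT 0): INT 0 arrives: push (MAIN, PC=2), enter IRQ0 at PC=0 (depth now 1)
Event 19 (EXEC): [IRQ0] PC=0: INC 3 -> ACC=27
Event 20 (EXEC): [IRQ0] PC=1: IRET -> resume MAIN at PC=2 (depth now 0)
Event 21 (EXEC): [MAIN] PC=2: INC 5 -> ACC=32
Event 22 (EXEC): [MAIN] PC=3: NOP
Event 23 (EXEC): [MAIN] PC=4: NOP
Event 24 (EXEC): [MAIN] PC=5: HALT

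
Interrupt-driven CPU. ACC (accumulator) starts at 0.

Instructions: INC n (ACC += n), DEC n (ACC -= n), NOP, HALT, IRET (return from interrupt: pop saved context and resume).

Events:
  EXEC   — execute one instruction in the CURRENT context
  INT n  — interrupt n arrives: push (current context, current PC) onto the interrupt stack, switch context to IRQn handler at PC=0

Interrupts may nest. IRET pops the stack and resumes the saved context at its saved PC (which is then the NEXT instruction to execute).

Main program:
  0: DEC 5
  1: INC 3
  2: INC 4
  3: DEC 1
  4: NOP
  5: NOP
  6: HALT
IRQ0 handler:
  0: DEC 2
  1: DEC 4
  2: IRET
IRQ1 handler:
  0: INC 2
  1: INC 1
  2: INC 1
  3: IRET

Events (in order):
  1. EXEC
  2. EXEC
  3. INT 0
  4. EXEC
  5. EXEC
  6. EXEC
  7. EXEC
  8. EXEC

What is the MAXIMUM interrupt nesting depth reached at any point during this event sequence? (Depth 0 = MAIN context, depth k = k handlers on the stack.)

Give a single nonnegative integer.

Answer: 1

Derivation:
Event 1 (EXEC): [MAIN] PC=0: DEC 5 -> ACC=-5 [depth=0]
Event 2 (EXEC): [MAIN] PC=1: INC 3 -> ACC=-2 [depth=0]
Event 3 (INT 0): INT 0 arrives: push (MAIN, PC=2), enter IRQ0 at PC=0 (depth now 1) [depth=1]
Event 4 (EXEC): [IRQ0] PC=0: DEC 2 -> ACC=-4 [depth=1]
Event 5 (EXEC): [IRQ0] PC=1: DEC 4 -> ACC=-8 [depth=1]
Event 6 (EXEC): [IRQ0] PC=2: IRET -> resume MAIN at PC=2 (depth now 0) [depth=0]
Event 7 (EXEC): [MAIN] PC=2: INC 4 -> ACC=-4 [depth=0]
Event 8 (EXEC): [MAIN] PC=3: DEC 1 -> ACC=-5 [depth=0]
Max depth observed: 1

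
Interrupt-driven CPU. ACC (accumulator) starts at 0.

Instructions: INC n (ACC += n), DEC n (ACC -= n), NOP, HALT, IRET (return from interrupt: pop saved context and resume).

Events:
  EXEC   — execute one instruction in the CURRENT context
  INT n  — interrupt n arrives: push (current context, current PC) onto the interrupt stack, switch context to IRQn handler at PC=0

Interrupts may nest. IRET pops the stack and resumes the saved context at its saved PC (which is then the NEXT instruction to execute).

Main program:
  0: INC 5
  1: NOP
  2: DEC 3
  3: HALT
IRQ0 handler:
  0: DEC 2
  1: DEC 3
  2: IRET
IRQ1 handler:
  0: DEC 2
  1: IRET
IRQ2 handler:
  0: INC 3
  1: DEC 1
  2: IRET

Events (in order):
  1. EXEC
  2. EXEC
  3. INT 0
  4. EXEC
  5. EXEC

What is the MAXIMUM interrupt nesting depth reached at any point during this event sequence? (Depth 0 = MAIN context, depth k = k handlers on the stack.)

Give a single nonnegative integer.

Answer: 1

Derivation:
Event 1 (EXEC): [MAIN] PC=0: INC 5 -> ACC=5 [depth=0]
Event 2 (EXEC): [MAIN] PC=1: NOP [depth=0]
Event 3 (INT 0): INT 0 arrives: push (MAIN, PC=2), enter IRQ0 at PC=0 (depth now 1) [depth=1]
Event 4 (EXEC): [IRQ0] PC=0: DEC 2 -> ACC=3 [depth=1]
Event 5 (EXEC): [IRQ0] PC=1: DEC 3 -> ACC=0 [depth=1]
Max depth observed: 1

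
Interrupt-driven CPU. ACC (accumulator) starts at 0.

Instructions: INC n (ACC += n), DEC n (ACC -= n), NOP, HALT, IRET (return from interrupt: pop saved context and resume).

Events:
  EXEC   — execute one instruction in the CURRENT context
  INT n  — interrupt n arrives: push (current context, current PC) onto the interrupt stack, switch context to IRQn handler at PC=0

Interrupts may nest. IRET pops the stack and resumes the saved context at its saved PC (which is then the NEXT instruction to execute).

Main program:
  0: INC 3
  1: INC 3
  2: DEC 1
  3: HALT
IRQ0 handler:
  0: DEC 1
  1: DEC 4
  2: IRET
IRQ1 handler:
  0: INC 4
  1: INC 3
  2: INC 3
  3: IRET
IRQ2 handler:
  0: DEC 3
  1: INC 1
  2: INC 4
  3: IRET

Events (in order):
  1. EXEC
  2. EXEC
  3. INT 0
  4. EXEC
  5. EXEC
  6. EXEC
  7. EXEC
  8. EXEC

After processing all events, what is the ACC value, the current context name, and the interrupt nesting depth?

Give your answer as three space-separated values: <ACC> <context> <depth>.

Event 1 (EXEC): [MAIN] PC=0: INC 3 -> ACC=3
Event 2 (EXEC): [MAIN] PC=1: INC 3 -> ACC=6
Event 3 (INT 0): INT 0 arrives: push (MAIN, PC=2), enter IRQ0 at PC=0 (depth now 1)
Event 4 (EXEC): [IRQ0] PC=0: DEC 1 -> ACC=5
Event 5 (EXEC): [IRQ0] PC=1: DEC 4 -> ACC=1
Event 6 (EXEC): [IRQ0] PC=2: IRET -> resume MAIN at PC=2 (depth now 0)
Event 7 (EXEC): [MAIN] PC=2: DEC 1 -> ACC=0
Event 8 (EXEC): [MAIN] PC=3: HALT

Answer: 0 MAIN 0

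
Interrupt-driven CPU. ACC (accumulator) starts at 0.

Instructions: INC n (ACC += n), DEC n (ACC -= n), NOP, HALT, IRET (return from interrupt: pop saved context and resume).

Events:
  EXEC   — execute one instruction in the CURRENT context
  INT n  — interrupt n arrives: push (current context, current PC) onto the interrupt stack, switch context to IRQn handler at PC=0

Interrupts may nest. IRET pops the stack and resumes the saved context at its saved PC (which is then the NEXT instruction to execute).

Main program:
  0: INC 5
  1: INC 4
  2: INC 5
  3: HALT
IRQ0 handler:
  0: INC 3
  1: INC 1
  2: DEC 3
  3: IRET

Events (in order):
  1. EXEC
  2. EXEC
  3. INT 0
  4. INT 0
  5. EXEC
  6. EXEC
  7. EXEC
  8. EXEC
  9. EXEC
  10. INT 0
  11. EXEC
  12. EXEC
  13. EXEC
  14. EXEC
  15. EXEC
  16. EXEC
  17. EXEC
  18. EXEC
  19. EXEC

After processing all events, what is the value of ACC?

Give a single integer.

Event 1 (EXEC): [MAIN] PC=0: INC 5 -> ACC=5
Event 2 (EXEC): [MAIN] PC=1: INC 4 -> ACC=9
Event 3 (INT 0): INT 0 arrives: push (MAIN, PC=2), enter IRQ0 at PC=0 (depth now 1)
Event 4 (INT 0): INT 0 arrives: push (IRQ0, PC=0), enter IRQ0 at PC=0 (depth now 2)
Event 5 (EXEC): [IRQ0] PC=0: INC 3 -> ACC=12
Event 6 (EXEC): [IRQ0] PC=1: INC 1 -> ACC=13
Event 7 (EXEC): [IRQ0] PC=2: DEC 3 -> ACC=10
Event 8 (EXEC): [IRQ0] PC=3: IRET -> resume IRQ0 at PC=0 (depth now 1)
Event 9 (EXEC): [IRQ0] PC=0: INC 3 -> ACC=13
Event 10 (INT 0): INT 0 arrives: push (IRQ0, PC=1), enter IRQ0 at PC=0 (depth now 2)
Event 11 (EXEC): [IRQ0] PC=0: INC 3 -> ACC=16
Event 12 (EXEC): [IRQ0] PC=1: INC 1 -> ACC=17
Event 13 (EXEC): [IRQ0] PC=2: DEC 3 -> ACC=14
Event 14 (EXEC): [IRQ0] PC=3: IRET -> resume IRQ0 at PC=1 (depth now 1)
Event 15 (EXEC): [IRQ0] PC=1: INC 1 -> ACC=15
Event 16 (EXEC): [IRQ0] PC=2: DEC 3 -> ACC=12
Event 17 (EXEC): [IRQ0] PC=3: IRET -> resume MAIN at PC=2 (depth now 0)
Event 18 (EXEC): [MAIN] PC=2: INC 5 -> ACC=17
Event 19 (EXEC): [MAIN] PC=3: HALT

Answer: 17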